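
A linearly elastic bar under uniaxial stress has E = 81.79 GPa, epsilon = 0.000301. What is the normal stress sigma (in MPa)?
Model: a linearly elastic bar under uniaxial stress, so sigma = E·epsilon.
Convert to SI units:
  E = 81.79 GPa = 8.179 × 10¹⁰ Pa
Substitute:
  sigma = (8.179 × 10¹⁰) × 0.000301
  sigma = 2.462 × 10⁷ Pa
Convert: sigma = 2.462 × 10⁷ Pa = 24.62 MPa
Final answer: sigma = 24.62 MPa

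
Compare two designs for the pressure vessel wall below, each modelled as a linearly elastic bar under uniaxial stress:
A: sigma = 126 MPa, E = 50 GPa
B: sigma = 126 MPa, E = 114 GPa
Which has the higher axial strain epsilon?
Model: a linearly elastic bar under uniaxial stress, so epsilon = sigma / E (SI units).
  A: epsilon = (1.26 × 10⁸) / (5 × 10¹⁰) = 0.00252
  B: epsilon = (1.26 × 10⁸) / (1.14 × 10¹¹) = 0.001105
0.00252 > 0.001105, so A is larger.
Final answer: A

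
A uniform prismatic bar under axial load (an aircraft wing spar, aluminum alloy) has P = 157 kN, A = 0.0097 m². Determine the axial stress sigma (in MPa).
Model: a uniform prismatic bar under axial load, so sigma = P / A.
Convert to SI units:
  P = 157 kN = 157000 N
Substitute:
  sigma = 157000 / 0.0097
  sigma = 1.619 × 10⁷ Pa
Convert: sigma = 1.619 × 10⁷ Pa = 16.19 MPa
Final answer: sigma = 16.19 MPa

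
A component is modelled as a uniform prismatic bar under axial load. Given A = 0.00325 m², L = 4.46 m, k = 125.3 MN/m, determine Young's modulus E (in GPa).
Model: a uniform prismatic bar under axial load, so k = (A·E) / L.
Solve for E: E = (k·L) / A.
Convert to SI units:
  k = 125.3 MN/m = 1.253 × 10⁸ N/m
Substitute:
  E = ((1.253 × 10⁸) × 4.46) / 0.00325
  E = 1.72 × 10¹¹ Pa
Convert: E = 1.72 × 10¹¹ Pa = 172 GPa
Final answer: E = 172 GPa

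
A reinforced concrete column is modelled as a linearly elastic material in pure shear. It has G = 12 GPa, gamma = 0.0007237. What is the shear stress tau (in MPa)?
Model: a linearly elastic material in pure shear, so tau = G·gamma.
Convert to SI units:
  G = 12 GPa = 1.2 × 10¹⁰ Pa
Substitute:
  tau = (1.2 × 10¹⁰) × 0.0007237
  tau = 8.684 × 10⁶ Pa
Convert: tau = 8.684 × 10⁶ Pa = 8.684 MPa
Final answer: tau = 8.684 MPa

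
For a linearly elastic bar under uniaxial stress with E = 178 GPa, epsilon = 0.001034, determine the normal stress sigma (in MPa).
Model: a linearly elastic bar under uniaxial stress, so epsilon = sigma / E.
Solve for sigma: sigma = epsilon·E.
Convert to SI units:
  E = 178 GPa = 1.78 × 10¹¹ Pa
Substitute:
  sigma = 0.001034 × (1.78 × 10¹¹)
  sigma = 1.841 × 10⁸ Pa
Convert: sigma = 1.841 × 10⁸ Pa = 184.1 MPa
Final answer: sigma = 184.1 MPa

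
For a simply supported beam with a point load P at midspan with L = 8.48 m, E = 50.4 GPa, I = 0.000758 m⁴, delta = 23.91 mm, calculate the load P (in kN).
Model: a simply supported beam with a point load P at midspan, so delta = (P·L^3) / (48·E·I).
Solve for P: P = (48·delta·E·I) / L^3.
Convert to SI units:
  E = 50.4 GPa = 5.04 × 10¹⁰ Pa
  delta = 23.91 mm = 0.02391 m
Substitute:
  P = (48 × 0.02391 × (5.04 × 10¹⁰) × 0.000758) / 8.48^3
  P = 71900 N
Convert: P = 71900 N = 71.9 kN
Final answer: P = 71.9 kN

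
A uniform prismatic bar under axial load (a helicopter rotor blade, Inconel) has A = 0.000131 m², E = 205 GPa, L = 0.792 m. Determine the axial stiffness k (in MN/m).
Model: a uniform prismatic bar under axial load, so k = (A·E) / L.
Convert to SI units:
  E = 205 GPa = 2.05 × 10¹¹ Pa
Substitute:
  k = (0.000131 × (2.05 × 10¹¹)) / 0.792
  k = 3.391 × 10⁷ N/m
Convert: k = 3.391 × 10⁷ N/m = 33.91 MN/m
Final answer: k = 33.91 MN/m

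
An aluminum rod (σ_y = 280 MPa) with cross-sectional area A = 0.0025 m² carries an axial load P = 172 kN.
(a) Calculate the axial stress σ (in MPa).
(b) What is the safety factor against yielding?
(a) Axial stress σ = P/A. Convert P = 172 kN = 172000 N.
  σ = 172000 / 0.0025 = 6.88 × 10⁷ Pa = 68.8 MPa
(b) Safety factor SF = σ_y/σ = 280 / 68.8 = 4.07
Final answer: (a) σ = 68.8 MPa, (b) SF = 4.07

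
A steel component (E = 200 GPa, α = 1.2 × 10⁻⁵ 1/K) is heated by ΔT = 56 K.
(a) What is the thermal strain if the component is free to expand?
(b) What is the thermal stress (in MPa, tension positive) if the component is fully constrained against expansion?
(a) Free thermal strain ε_th = α·ΔT = (1.2 × 10⁻⁵) × 56 = 0.000672
(b) Fully constrained, the expansion is suppressed, so σ = -E·α·ΔT. Convert E = 200 GPa = 2 × 10¹¹ Pa.
  σ = -(2 × 10¹¹) × (1.2 × 10⁻⁵) × 56 = -1.344 × 10⁸ Pa = -134.4 MPa (compressive)
Final answer: (a) ε_th = 0.000672, (b) σ = -134.4 MPa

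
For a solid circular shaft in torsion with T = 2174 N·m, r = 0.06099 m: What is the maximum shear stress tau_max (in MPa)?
Model: a solid circular shaft in torsion, so tau_max = (2·T) / (π·r^3).
Substitute:
  tau_max = (2 × 2174) / (π × 0.06099^3)
  tau_max = 6.1 × 10⁶ Pa
Convert: tau_max = 6.1 × 10⁶ Pa = 6.1 MPa
Final answer: tau_max = 6.1 MPa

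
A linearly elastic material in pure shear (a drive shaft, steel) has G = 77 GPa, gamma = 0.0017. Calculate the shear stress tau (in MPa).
Model: a linearly elastic material in pure shear, so tau = G·gamma.
Convert to SI units:
  G = 77 GPa = 7.7 × 10¹⁰ Pa
Substitute:
  tau = (7.7 × 10¹⁰) × 0.0017
  tau = 1.309 × 10⁸ Pa
Convert: tau = 1.309 × 10⁸ Pa = 130.9 MPa
Final answer: tau = 130.9 MPa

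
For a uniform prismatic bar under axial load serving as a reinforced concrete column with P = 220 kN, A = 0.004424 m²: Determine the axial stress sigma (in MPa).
Model: a uniform prismatic bar under axial load, so sigma = P / A.
Convert to SI units:
  P = 220 kN = 220000 N
Substitute:
  sigma = 220000 / 0.004424
  sigma = 4.973 × 10⁷ Pa
Convert: sigma = 4.973 × 10⁷ Pa = 49.73 MPa
Final answer: sigma = 49.73 MPa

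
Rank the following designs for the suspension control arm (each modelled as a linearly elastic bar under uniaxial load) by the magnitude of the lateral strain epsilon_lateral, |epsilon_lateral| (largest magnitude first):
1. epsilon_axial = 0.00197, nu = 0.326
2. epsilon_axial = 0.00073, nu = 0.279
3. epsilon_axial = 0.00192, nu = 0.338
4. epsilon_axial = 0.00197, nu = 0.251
Model: a linearly elastic bar under uniaxial load, so epsilon_lateral = -nu·epsilon_axial (SI units).
  Case 1: epsilon_lateral = -(0.326 × 0.00197) = -0.0006422
  Case 2: epsilon_lateral = -(0.279 × 0.00073) = -0.0002037
  Case 3: epsilon_lateral = -(0.338 × 0.00192) = -0.000649
  Case 4: epsilon_lateral = -(0.251 × 0.00197) = -0.0004945
Ordering by |epsilon_lateral|: 0.000649 (case 3) > 0.0006422 (case 1) > 0.0004945 (case 4) > 0.0002037 (case 2)
Final answer: 3, 1, 4, 2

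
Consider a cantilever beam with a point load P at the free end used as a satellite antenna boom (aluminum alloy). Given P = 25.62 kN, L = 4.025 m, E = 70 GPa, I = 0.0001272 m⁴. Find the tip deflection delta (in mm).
Model: a cantilever beam with a point load P at the free end, so delta = (P·L^3) / (3·E·I).
Convert to SI units:
  P = 25.62 kN = 25620 N
  E = 70 GPa = 7 × 10¹⁰ Pa
Substitute:
  delta = (25620 × 4.025^3) / (3 × (7 × 10¹⁰) × 0.0001272)
  delta = 0.06254 m
Convert: delta = 0.06254 m = 62.54 mm
Final answer: delta = 62.54 mm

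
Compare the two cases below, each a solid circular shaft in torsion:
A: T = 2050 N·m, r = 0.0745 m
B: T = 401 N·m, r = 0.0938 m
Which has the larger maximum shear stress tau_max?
Model: a solid circular shaft in torsion, so tau_max = (2·T) / (π·r^3) (SI units).
  A: tau_max = (2 × 2050) / (π × 0.0745^3) = 3.156 × 10⁶ Pa = 3.156 MPa
  B: tau_max = (2 × 401) / (π × 0.0938^3) = 309300 Pa = 0.3093 MPa
3.156 MPa > 0.3093 MPa, so A is larger.
Final answer: A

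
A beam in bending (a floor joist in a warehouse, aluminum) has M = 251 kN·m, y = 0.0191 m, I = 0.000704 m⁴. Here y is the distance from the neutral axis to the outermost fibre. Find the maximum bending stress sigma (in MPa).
Model: a beam in bending, so sigma = (M·y) / I.
Convert to SI units:
  M = 251 kN·m = 251000 N·m
Substitute:
  sigma = (251000 × 0.0191) / 0.000704
  sigma = 6.81 × 10⁶ Pa
Convert: sigma = 6.81 × 10⁶ Pa = 6.81 MPa
Final answer: sigma = 6.81 MPa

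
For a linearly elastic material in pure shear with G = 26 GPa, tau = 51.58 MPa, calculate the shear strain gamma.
Model: a linearly elastic material in pure shear, so tau = G·gamma.
Solve for gamma: gamma = tau / G.
Convert to SI units:
  G = 26 GPa = 2.6 × 10¹⁰ Pa
  tau = 51.58 MPa = 5.158 × 10⁷ Pa
Substitute:
  gamma = (5.158 × 10⁷) / (2.6 × 10¹⁰)
  gamma = 0.001984
Final answer: gamma = 0.001984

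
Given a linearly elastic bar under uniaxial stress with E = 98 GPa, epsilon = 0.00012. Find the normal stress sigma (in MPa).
Model: a linearly elastic bar under uniaxial stress, so sigma = E·epsilon.
Convert to SI units:
  E = 98 GPa = 9.8 × 10¹⁰ Pa
Substitute:
  sigma = (9.8 × 10¹⁰) × 0.00012
  sigma = 1.176 × 10⁷ Pa
Convert: sigma = 1.176 × 10⁷ Pa = 11.76 MPa
Final answer: sigma = 11.76 MPa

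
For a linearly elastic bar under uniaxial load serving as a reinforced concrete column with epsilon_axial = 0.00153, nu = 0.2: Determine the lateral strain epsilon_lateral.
Model: a linearly elastic bar under uniaxial load, so epsilon_lateral = -nu·epsilon_axial.
Substitute:
  epsilon_lateral = -(0.2 × 0.00153)
  epsilon_lateral = -0.000306
Final answer: epsilon_lateral = -0.000306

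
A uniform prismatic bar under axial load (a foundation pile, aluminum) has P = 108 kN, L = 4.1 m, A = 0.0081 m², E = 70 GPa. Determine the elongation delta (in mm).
Model: a uniform prismatic bar under axial load, so delta = (P·L) / (A·E).
Convert to SI units:
  P = 108 kN = 108000 N
  E = 70 GPa = 7 × 10¹⁰ Pa
Substitute:
  delta = (108000 × 4.1) / (0.0081 × (7 × 10¹⁰))
  delta = 0.000781 m
Convert: delta = 0.000781 m = 0.781 mm
Final answer: delta = 0.781 mm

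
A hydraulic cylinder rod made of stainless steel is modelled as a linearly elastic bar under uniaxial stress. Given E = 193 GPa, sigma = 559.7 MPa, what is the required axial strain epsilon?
Model: a linearly elastic bar under uniaxial stress, so sigma = E·epsilon.
Solve for epsilon: epsilon = sigma / E.
Convert to SI units:
  E = 193 GPa = 1.93 × 10¹¹ Pa
  sigma = 559.7 MPa = 5.597 × 10⁸ Pa
Substitute:
  epsilon = (5.597 × 10⁸) / (1.93 × 10¹¹)
  epsilon = 0.0029
Final answer: epsilon = 0.0029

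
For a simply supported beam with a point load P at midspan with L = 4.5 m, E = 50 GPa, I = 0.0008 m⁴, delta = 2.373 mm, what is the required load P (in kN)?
Model: a simply supported beam with a point load P at midspan, so delta = (P·L^3) / (48·E·I).
Solve for P: P = (48·delta·E·I) / L^3.
Convert to SI units:
  E = 50 GPa = 5 × 10¹⁰ Pa
  delta = 2.373 mm = 0.002373 m
Substitute:
  P = (48 × 0.002373 × (5 × 10¹⁰) × 0.0008) / 4.5^3
  P = 50000 N
Convert: P = 50000 N = 50 kN
Final answer: P = 50 kN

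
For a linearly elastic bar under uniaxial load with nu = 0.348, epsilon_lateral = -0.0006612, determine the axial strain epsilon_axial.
Model: a linearly elastic bar under uniaxial load, so epsilon_lateral = -nu·epsilon_axial.
Solve for epsilon_axial: epsilon_axial = -epsilon_lateral / nu.
Substitute:
  epsilon_axial = -(-0.0006612) / 0.348
  epsilon_axial = 0.0019
Final answer: epsilon_axial = 0.0019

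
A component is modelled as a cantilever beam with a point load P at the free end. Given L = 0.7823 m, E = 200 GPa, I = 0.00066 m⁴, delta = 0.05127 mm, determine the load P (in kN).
Model: a cantilever beam with a point load P at the free end, so delta = (P·L^3) / (3·E·I).
Solve for P: P = (3·delta·E·I) / L^3.
Convert to SI units:
  E = 200 GPa = 2 × 10¹¹ Pa
  delta = 0.05127 mm = 5.127 × 10⁻⁵ m
Substitute:
  P = (3 × (5.127 × 10⁻⁵) × (2 × 10¹¹) × 0.00066) / 0.7823^3
  P = 42410 N
Convert: P = 42410 N = 42.41 kN
Final answer: P = 42.41 kN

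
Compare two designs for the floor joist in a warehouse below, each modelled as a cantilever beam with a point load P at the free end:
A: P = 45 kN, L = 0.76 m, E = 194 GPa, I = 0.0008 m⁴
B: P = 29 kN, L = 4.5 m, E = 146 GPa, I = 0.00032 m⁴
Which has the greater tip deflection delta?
Model: a cantilever beam with a point load P at the free end, so delta = (P·L^3) / (3·E·I) (SI units).
  A: delta = (45000 × 0.76^3) / (3 × (1.94 × 10¹¹) × 0.0008) = 4.243 × 10⁻⁵ m = 0.04243 mm
  B: delta = (29000 × 4.5^3) / (3 × (1.46 × 10¹¹) × 0.00032) = 0.01885 m = 18.85 mm
18.85 mm > 0.04243 mm, so B is larger.
Final answer: B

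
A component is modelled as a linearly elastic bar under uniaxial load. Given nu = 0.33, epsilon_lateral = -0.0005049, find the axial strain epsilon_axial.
Model: a linearly elastic bar under uniaxial load, so epsilon_lateral = -nu·epsilon_axial.
Solve for epsilon_axial: epsilon_axial = -epsilon_lateral / nu.
Substitute:
  epsilon_axial = -(-0.0005049) / 0.33
  epsilon_axial = 0.00153
Final answer: epsilon_axial = 0.00153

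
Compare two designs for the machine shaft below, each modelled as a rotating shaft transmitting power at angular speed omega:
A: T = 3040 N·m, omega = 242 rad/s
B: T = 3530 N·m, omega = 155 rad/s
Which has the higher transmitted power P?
Model: a rotating shaft transmitting power at angular speed omega, so P = T·omega (SI units).
  A: P = 3040 × 242 = 735700 W = 735.7 kW
  B: P = 3530 × 155 = 547200 W = 547.2 kW
735.7 kW > 547.2 kW, so A is larger.
Final answer: A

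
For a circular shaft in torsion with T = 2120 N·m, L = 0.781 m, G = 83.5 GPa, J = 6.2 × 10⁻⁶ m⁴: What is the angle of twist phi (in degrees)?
Model: a circular shaft in torsion, so phi = (T·L) / (G·J).
Convert to SI units:
  G = 83.5 GPa = 8.35 × 10¹⁰ Pa
Substitute:
  phi = (2120 × 0.781) / ((8.35 × 10¹⁰) × (6.2 × 10⁻⁶))
  phi = 0.003198 rad
Convert to degrees: phi = 0.003198 × 180/π = 0.1832°
Final answer: phi = 0.1832°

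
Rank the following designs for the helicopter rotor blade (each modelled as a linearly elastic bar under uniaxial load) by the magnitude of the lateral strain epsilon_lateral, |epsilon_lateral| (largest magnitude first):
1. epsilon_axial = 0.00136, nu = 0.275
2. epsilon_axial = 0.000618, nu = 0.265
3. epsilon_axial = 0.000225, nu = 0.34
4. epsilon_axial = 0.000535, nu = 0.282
Model: a linearly elastic bar under uniaxial load, so epsilon_lateral = -nu·epsilon_axial (SI units).
  Case 1: epsilon_lateral = -(0.275 × 0.00136) = -0.000374
  Case 2: epsilon_lateral = -(0.265 × 0.000618) = -0.0001638
  Case 3: epsilon_lateral = -(0.34 × 0.000225) = -7.65 × 10⁻⁵
  Case 4: epsilon_lateral = -(0.282 × 0.000535) = -0.0001509
Ordering by |epsilon_lateral|: 0.000374 (case 1) > 0.0001638 (case 2) > 0.0001509 (case 4) > 7.65 × 10⁻⁵ (case 3)
Final answer: 1, 2, 4, 3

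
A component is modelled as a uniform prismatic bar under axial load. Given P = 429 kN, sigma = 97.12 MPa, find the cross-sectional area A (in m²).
Model: a uniform prismatic bar under axial load, so sigma = P / A.
Solve for A: A = P / sigma.
Convert to SI units:
  P = 429 kN = 429000 N
  sigma = 97.12 MPa = 9.712 × 10⁷ Pa
Substitute:
  A = 429000 / (9.712 × 10⁷)
  A = 0.004417 m²
Final answer: A = 0.004417 m²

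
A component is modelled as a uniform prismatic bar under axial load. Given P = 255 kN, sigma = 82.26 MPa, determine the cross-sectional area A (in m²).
Model: a uniform prismatic bar under axial load, so sigma = P / A.
Solve for A: A = P / sigma.
Convert to SI units:
  P = 255 kN = 255000 N
  sigma = 82.26 MPa = 8.226 × 10⁷ Pa
Substitute:
  A = 255000 / (8.226 × 10⁷)
  A = 0.0031 m²
Final answer: A = 0.0031 m²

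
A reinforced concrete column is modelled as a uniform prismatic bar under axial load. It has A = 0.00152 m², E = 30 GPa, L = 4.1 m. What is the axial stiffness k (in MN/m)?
Model: a uniform prismatic bar under axial load, so k = (A·E) / L.
Convert to SI units:
  E = 30 GPa = 3 × 10¹⁰ Pa
Substitute:
  k = (0.00152 × (3 × 10¹⁰)) / 4.1
  k = 1.112 × 10⁷ N/m
Convert: k = 1.112 × 10⁷ N/m = 11.12 MN/m
Final answer: k = 11.12 MN/m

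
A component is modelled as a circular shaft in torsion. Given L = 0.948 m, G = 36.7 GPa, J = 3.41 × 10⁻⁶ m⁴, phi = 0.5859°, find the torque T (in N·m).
Model: a circular shaft in torsion, so phi = (T·L) / (G·J).
Solve for T: T = (phi·G·J) / L.
Convert to SI units:
  G = 36.7 GPa = 3.67 × 10¹⁰ Pa
  phi = 0.5859° = 0.01023 rad
Substitute:
  T = (0.01023 × (3.67 × 10¹⁰) × (3.41 × 10⁻⁶)) / 0.948
  T = 1350 N·m
Final answer: T = 1350 N·m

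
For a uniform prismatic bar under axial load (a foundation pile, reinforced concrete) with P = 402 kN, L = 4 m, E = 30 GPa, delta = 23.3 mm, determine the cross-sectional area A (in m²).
Model: a uniform prismatic bar under axial load, so delta = (P·L) / (A·E).
Solve for A: A = (P·L) / (delta·E).
Convert to SI units:
  P = 402 kN = 402000 N
  E = 30 GPa = 3 × 10¹⁰ Pa
  delta = 23.3 mm = 0.0233 m
Substitute:
  A = (402000 × 4) / (0.0233 × (3 × 10¹⁰))
  A = 0.0023 m²
Final answer: A = 0.0023 m²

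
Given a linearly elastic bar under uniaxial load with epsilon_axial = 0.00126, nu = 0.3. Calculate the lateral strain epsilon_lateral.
Model: a linearly elastic bar under uniaxial load, so epsilon_lateral = -nu·epsilon_axial.
Substitute:
  epsilon_lateral = -(0.3 × 0.00126)
  epsilon_lateral = -0.000378
Final answer: epsilon_lateral = -0.000378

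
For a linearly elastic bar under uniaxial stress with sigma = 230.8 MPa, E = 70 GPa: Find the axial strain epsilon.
Model: a linearly elastic bar under uniaxial stress, so epsilon = sigma / E.
Convert to SI units:
  sigma = 230.8 MPa = 2.308 × 10⁸ Pa
  E = 70 GPa = 7 × 10¹⁰ Pa
Substitute:
  epsilon = (2.308 × 10⁸) / (7 × 10¹⁰)
  epsilon = 0.003297
Final answer: epsilon = 0.003297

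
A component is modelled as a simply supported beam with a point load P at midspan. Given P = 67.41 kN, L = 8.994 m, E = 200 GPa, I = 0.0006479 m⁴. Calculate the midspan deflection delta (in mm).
Model: a simply supported beam with a point load P at midspan, so delta = (P·L^3) / (48·E·I).
Convert to SI units:
  P = 67.41 kN = 67410 N
  E = 200 GPa = 2 × 10¹¹ Pa
Substitute:
  delta = (67410 × 8.994^3) / (48 × (2 × 10¹¹) × 0.0006479)
  delta = 0.007885 m
Convert: delta = 0.007885 m = 7.885 mm
Final answer: delta = 7.885 mm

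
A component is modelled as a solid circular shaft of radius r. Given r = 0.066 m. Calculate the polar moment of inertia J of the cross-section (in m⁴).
Model: a solid circular shaft of radius r, so J = (π·r^4) / 2.
Substitute:
  J = (π × 0.066^4) / 2
  J = 2.981 × 10⁻⁵ m⁴
Final answer: J = 2.981 × 10⁻⁵ m⁴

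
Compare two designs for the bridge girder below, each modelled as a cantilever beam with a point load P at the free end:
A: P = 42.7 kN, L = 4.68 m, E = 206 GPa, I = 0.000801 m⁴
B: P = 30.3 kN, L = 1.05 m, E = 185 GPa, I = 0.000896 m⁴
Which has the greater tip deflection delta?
Model: a cantilever beam with a point load P at the free end, so delta = (P·L^3) / (3·E·I) (SI units).
  A: delta = (42700 × 4.68^3) / (3 × (2.06 × 10¹¹) × 0.000801) = 0.008842 m = 8.842 mm
  B: delta = (30300 × 1.05^3) / (3 × (1.85 × 10¹¹) × 0.000896) = 7.054 × 10⁻⁵ m = 0.07054 mm
8.842 mm > 0.07054 mm, so A is larger.
Final answer: A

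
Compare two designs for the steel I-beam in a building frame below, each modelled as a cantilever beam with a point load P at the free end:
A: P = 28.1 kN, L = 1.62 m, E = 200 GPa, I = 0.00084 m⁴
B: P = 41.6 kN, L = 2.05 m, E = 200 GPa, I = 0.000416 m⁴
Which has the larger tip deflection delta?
Model: a cantilever beam with a point load P at the free end, so delta = (P·L^3) / (3·E·I) (SI units).
  A: delta = (28100 × 1.62^3) / (3 × (2 × 10¹¹) × 0.00084) = 0.000237 m = 0.237 mm
  B: delta = (41600 × 2.05^3) / (3 × (2 × 10¹¹) × 0.000416) = 0.001436 m = 1.436 mm
1.436 mm > 0.237 mm, so B is larger.
Final answer: B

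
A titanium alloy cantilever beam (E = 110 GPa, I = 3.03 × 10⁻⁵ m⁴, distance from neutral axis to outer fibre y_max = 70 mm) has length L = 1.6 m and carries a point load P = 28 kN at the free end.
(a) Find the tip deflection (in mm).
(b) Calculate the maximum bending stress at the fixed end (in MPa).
(a) Tip deflection of a cantilever with an end point load: δ = P·L^3 / (3·E·I). Convert P = 28 kN = 28000 N, E = 110 GPa = 1.1 × 10¹¹ Pa.
  δ = (28000 × 1.6^3) / (3 × (1.1 × 10¹¹) × (3.03 × 10⁻⁵)) = 0.01147 m = 11.47 mm
(b) Maximum bending moment at the fixed end: M = P·L = 28000 × 1.6 = 44800 N·m. Convert y_max = 70 mm = 0.07 m.
  σ = M·y_max / I = (44800 × 0.07) / (3.03 × 10⁻⁵) = 1.035 × 10⁸ Pa = 103.5 MPa
Final answer: (a) δ = 11.47 mm, (b) σ = 103.5 MPa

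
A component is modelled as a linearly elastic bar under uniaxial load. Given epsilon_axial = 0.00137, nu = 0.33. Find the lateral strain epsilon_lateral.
Model: a linearly elastic bar under uniaxial load, so epsilon_lateral = -nu·epsilon_axial.
Substitute:
  epsilon_lateral = -(0.33 × 0.00137)
  epsilon_lateral = -0.0004521
Final answer: epsilon_lateral = -0.0004521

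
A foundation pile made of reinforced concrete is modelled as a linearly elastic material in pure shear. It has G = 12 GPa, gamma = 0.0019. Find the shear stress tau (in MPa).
Model: a linearly elastic material in pure shear, so tau = G·gamma.
Convert to SI units:
  G = 12 GPa = 1.2 × 10¹⁰ Pa
Substitute:
  tau = (1.2 × 10¹⁰) × 0.0019
  tau = 2.28 × 10⁷ Pa
Convert: tau = 2.28 × 10⁷ Pa = 22.8 MPa
Final answer: tau = 22.8 MPa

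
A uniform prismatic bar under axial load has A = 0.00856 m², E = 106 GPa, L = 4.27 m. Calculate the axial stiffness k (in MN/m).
Model: a uniform prismatic bar under axial load, so k = (A·E) / L.
Convert to SI units:
  E = 106 GPa = 1.06 × 10¹¹ Pa
Substitute:
  k = (0.00856 × (1.06 × 10¹¹)) / 4.27
  k = 2.125 × 10⁸ N/m
Convert: k = 2.125 × 10⁸ N/m = 212.5 MN/m
Final answer: k = 212.5 MN/m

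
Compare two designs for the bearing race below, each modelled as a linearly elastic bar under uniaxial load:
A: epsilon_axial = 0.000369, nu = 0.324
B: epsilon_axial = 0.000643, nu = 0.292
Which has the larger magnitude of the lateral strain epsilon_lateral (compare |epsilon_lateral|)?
Model: a linearly elastic bar under uniaxial load, so epsilon_lateral = -nu·epsilon_axial (SI units).
  A: epsilon_lateral = -(0.324 × 0.000369) = -0.0001196
  B: epsilon_lateral = -(0.292 × 0.000643) = -0.0001878
|epsilon_lateral|: A = 0.0001196, B = 0.0001878, so B is larger in magnitude.
Final answer: B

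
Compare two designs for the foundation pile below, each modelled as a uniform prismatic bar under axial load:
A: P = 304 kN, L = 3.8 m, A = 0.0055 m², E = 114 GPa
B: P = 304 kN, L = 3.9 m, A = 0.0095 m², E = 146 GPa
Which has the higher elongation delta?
Model: a uniform prismatic bar under axial load, so delta = (P·L) / (A·E) (SI units).
  A: delta = (304000 × 3.8) / (0.0055 × (1.14 × 10¹¹)) = 0.001842 m = 1.842 mm
  B: delta = (304000 × 3.9) / (0.0095 × (1.46 × 10¹¹)) = 0.0008548 m = 0.8548 mm
1.842 mm > 0.8548 mm, so A is larger.
Final answer: A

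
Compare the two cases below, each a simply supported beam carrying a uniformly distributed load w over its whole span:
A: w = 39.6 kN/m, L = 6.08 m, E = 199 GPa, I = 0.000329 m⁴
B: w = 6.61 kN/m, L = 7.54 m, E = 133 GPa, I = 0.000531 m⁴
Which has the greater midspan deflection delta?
Model: a simply supported beam carrying a uniformly distributed load w over its whole span, so delta = (5·w·L^4) / (384·E·I) (SI units).
  A: delta = (5 × 39600 × 6.08^4) / (384 × (1.99 × 10¹¹) × 0.000329) = 0.01076 m = 10.76 mm
  B: delta = (5 × 6610 × 7.54^4) / (384 × (1.33 × 10¹¹) × 0.000531) = 0.003939 m = 3.939 mm
10.76 mm > 3.939 mm, so A is larger.
Final answer: A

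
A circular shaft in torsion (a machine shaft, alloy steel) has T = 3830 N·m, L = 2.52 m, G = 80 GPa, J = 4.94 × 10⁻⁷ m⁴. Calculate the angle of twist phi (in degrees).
Model: a circular shaft in torsion, so phi = (T·L) / (G·J).
Convert to SI units:
  G = 80 GPa = 8 × 10¹⁰ Pa
Substitute:
  phi = (3830 × 2.52) / ((8 × 10¹⁰) × (4.94 × 10⁻⁷))
  phi = 0.2442 rad
Convert to degrees: phi = 0.2442 × 180/π = 13.99°
Final answer: phi = 13.99°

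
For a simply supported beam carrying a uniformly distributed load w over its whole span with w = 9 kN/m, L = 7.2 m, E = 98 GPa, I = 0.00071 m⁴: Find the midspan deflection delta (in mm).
Model: a simply supported beam carrying a uniformly distributed load w over its whole span, so delta = (5·w·L^4) / (384·E·I).
Convert to SI units:
  w = 9 kN/m = 9000 N/m
  E = 98 GPa = 9.8 × 10¹⁰ Pa
Substitute:
  delta = (5 × 9000 × 7.2^4) / (384 × (9.8 × 10¹⁰) × 0.00071)
  delta = 0.004526 m
Convert: delta = 0.004526 m = 4.526 mm
Final answer: delta = 4.526 mm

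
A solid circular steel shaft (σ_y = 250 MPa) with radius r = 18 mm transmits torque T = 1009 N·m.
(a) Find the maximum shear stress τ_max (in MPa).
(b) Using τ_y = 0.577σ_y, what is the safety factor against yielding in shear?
(a) For a solid circular shaft, τ_max = T·r/J with J = π·r^4/2, i.e. τ_max = 2·T / (π·r^3). Convert r = 18 mm = 0.018 m.
  τ_max = (2 × 1009) / (π × 0.018^3) = 1.101 × 10⁸ Pa = 110.1 MPa
(b) τ_y = 0.577 × 250 = 144.25 MPa
  SF = τ_y/τ_max = 144.25 / 110.1 = 1.31
Final answer: (a) τ_max = 110.1 MPa, (b) SF = 1.31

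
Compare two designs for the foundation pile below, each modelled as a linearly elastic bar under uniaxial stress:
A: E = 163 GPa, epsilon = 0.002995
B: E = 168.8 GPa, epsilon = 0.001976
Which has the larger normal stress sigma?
Model: a linearly elastic bar under uniaxial stress, so sigma = E·epsilon (SI units).
  A: sigma = (1.63 × 10¹¹) × 0.002995 = 4.882 × 10⁸ Pa = 488.2 MPa
  B: sigma = (1.688 × 10¹¹) × 0.001976 = 3.335 × 10⁸ Pa = 333.5 MPa
488.2 MPa > 333.5 MPa, so A is larger.
Final answer: A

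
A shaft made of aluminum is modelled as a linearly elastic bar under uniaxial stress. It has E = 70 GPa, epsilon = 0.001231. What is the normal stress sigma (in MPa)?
Model: a linearly elastic bar under uniaxial stress, so sigma = E·epsilon.
Convert to SI units:
  E = 70 GPa = 7 × 10¹⁰ Pa
Substitute:
  sigma = (7 × 10¹⁰) × 0.001231
  sigma = 8.617 × 10⁷ Pa
Convert: sigma = 8.617 × 10⁷ Pa = 86.17 MPa
Final answer: sigma = 86.17 MPa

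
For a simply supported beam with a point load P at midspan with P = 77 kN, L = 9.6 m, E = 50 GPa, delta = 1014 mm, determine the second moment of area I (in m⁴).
Model: a simply supported beam with a point load P at midspan, so delta = (P·L^3) / (48·E·I).
Solve for I: I = (P·L^3) / (48·delta·E).
Convert to SI units:
  P = 77 kN = 77000 N
  E = 50 GPa = 5 × 10¹⁰ Pa
  delta = 1014 mm = 1.014 m
Substitute:
  I = (77000 × 9.6^3) / (48 × 1.014 × (5 × 10¹⁰))
  I = 2.799 × 10⁻⁵ m⁴
Final answer: I = 2.799 × 10⁻⁵ m⁴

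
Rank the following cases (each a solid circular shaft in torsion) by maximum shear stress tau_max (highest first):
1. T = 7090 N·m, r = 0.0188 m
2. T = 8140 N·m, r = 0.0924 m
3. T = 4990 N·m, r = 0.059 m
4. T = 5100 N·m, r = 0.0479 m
Model: a solid circular shaft in torsion, so tau_max = (2·T) / (π·r^3) (SI units).
  Case 1: tau_max = (2 × 7090) / (π × 0.0188^3) = 6.793 × 10⁸ Pa = 679.3 MPa
  Case 2: tau_max = (2 × 8140) / (π × 0.0924^3) = 6.569 × 10⁶ Pa = 6.569 MPa
  Case 3: tau_max = (2 × 4990) / (π × 0.059^3) = 1.547 × 10⁷ Pa = 15.47 MPa
  Case 4: tau_max = (2 × 5100) / (π × 0.0479^3) = 2.954 × 10⁷ Pa = 29.54 MPa
Ordering: 679.3 MPa (case 1) > 29.54 MPa (case 4) > 15.47 MPa (case 3) > 6.569 MPa (case 2)
Final answer: 1, 4, 3, 2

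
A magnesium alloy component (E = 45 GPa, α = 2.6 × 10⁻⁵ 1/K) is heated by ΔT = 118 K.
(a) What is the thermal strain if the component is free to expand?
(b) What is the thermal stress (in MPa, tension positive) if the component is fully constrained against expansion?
(a) Free thermal strain ε_th = α·ΔT = (2.6 × 10⁻⁵) × 118 = 0.003068
(b) Fully constrained, the expansion is suppressed, so σ = -E·α·ΔT. Convert E = 45 GPa = 4.5 × 10¹⁰ Pa.
  σ = -(4.5 × 10¹⁰) × (2.6 × 10⁻⁵) × 118 = -1.381 × 10⁸ Pa = -138.1 MPa (compressive)
Final answer: (a) ε_th = 0.003068, (b) σ = -138.1 MPa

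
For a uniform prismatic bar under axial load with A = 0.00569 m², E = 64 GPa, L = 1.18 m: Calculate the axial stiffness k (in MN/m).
Model: a uniform prismatic bar under axial load, so k = (A·E) / L.
Convert to SI units:
  E = 64 GPa = 6.4 × 10¹⁰ Pa
Substitute:
  k = (0.00569 × (6.4 × 10¹⁰)) / 1.18
  k = 3.086 × 10⁸ N/m
Convert: k = 3.086 × 10⁸ N/m = 308.6 MN/m
Final answer: k = 308.6 MN/m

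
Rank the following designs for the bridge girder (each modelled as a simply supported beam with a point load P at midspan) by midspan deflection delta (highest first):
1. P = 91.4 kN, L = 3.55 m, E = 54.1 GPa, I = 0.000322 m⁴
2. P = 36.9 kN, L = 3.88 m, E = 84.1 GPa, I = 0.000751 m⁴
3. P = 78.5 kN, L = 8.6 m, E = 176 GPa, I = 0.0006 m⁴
Model: a simply supported beam with a point load P at midspan, so delta = (P·L^3) / (48·E·I) (SI units).
  Case 1: delta = (91400 × 3.55^3) / (48 × (5.41 × 10¹⁰) × 0.000322) = 0.00489 m = 4.89 mm
  Case 2: delta = (36900 × 3.88^3) / (48 × (8.41 × 10¹⁰) × 0.000751) = 0.000711 m = 0.711 mm
  Case 3: delta = (78500 × 8.6^3) / (48 × (1.76 × 10¹¹) × 0.0006) = 0.009851 m = 9.851 mm
Ordering: 9.851 mm (case 3) > 4.89 mm (case 1) > 0.711 mm (case 2)
Final answer: 3, 1, 2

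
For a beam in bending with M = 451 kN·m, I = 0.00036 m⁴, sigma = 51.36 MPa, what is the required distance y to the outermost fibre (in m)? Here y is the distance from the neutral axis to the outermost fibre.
Model: a beam in bending, so sigma = (M·y) / I.
Solve for y: y = (sigma·I) / M.
Convert to SI units:
  M = 451 kN·m = 451000 N·m
  sigma = 51.36 MPa = 5.136 × 10⁷ Pa
Substitute:
  y = ((5.136 × 10⁷) × 0.00036) / 451000
  y = 0.041 m
Final answer: y = 0.041 m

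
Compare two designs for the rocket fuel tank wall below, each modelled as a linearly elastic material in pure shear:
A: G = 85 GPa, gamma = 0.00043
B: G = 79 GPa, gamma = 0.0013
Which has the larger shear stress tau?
Model: a linearly elastic material in pure shear, so tau = G·gamma (SI units).
  A: tau = (8.5 × 10¹⁰) × 0.00043 = 3.655 × 10⁷ Pa = 36.55 MPa
  B: tau = (7.9 × 10¹⁰) × 0.0013 = 1.027 × 10⁸ Pa = 102.7 MPa
102.7 MPa > 36.55 MPa, so B is larger.
Final answer: B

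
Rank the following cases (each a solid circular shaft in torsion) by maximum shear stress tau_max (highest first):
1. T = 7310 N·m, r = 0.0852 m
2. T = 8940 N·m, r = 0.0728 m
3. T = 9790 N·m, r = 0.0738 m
Model: a solid circular shaft in torsion, so tau_max = (2·T) / (π·r^3) (SI units).
  Case 1: tau_max = (2 × 7310) / (π × 0.0852^3) = 7.525 × 10⁶ Pa = 7.525 MPa
  Case 2: tau_max = (2 × 8940) / (π × 0.0728^3) = 1.475 × 10⁷ Pa = 14.75 MPa
  Case 3: tau_max = (2 × 9790) / (π × 0.0738^3) = 1.551 × 10⁷ Pa = 15.51 MPa
Ordering: 15.51 MPa (case 3) > 14.75 MPa (case 2) > 7.525 MPa (case 1)
Final answer: 3, 2, 1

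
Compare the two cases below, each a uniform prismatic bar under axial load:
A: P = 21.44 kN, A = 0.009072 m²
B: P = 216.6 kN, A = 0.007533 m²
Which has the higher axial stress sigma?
Model: a uniform prismatic bar under axial load, so sigma = P / A (SI units).
  A: sigma = 21440 / 0.009072 = 2.363 × 10⁶ Pa = 2.363 MPa
  B: sigma = 216600 / 0.007533 = 2.875 × 10⁷ Pa = 28.75 MPa
28.75 MPa > 2.363 MPa, so B is larger.
Final answer: B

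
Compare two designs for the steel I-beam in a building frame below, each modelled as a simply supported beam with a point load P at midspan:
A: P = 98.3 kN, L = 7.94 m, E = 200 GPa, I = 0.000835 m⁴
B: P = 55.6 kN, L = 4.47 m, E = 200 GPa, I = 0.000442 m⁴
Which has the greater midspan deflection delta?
Model: a simply supported beam with a point load P at midspan, so delta = (P·L^3) / (48·E·I) (SI units).
  A: delta = (98300 × 7.94^3) / (48 × (2 × 10¹¹) × 0.000835) = 0.006138 m = 6.138 mm
  B: delta = (55600 × 4.47^3) / (48 × (2 × 10¹¹) × 0.000442) = 0.00117 m = 1.17 mm
6.138 mm > 1.17 mm, so A is larger.
Final answer: A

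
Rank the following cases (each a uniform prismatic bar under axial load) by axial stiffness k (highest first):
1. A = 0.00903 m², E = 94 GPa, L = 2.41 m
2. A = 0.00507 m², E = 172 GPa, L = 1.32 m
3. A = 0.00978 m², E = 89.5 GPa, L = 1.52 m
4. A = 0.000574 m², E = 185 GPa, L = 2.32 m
Model: a uniform prismatic bar under axial load, so k = (A·E) / L (SI units).
  Case 1: k = (0.00903 × (9.4 × 10¹⁰)) / 2.41 = 3.522 × 10⁸ N/m = 352.2 MN/m
  Case 2: k = (0.00507 × (1.72 × 10¹¹)) / 1.32 = 6.606 × 10⁸ N/m = 660.6 MN/m
  Case 3: k = (0.00978 × (8.95 × 10¹⁰)) / 1.52 = 5.759 × 10⁸ N/m = 575.9 MN/m
  Case 4: k = (0.000574 × (1.85 × 10¹¹)) / 2.32 = 4.577 × 10⁷ N/m = 45.77 MN/m
Ordering: 660.6 MN/m (case 2) > 575.9 MN/m (case 3) > 352.2 MN/m (case 1) > 45.77 MN/m (case 4)
Final answer: 2, 3, 1, 4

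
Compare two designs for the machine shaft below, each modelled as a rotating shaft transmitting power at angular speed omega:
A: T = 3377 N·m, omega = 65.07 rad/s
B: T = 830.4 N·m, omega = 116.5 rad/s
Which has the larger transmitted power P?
Model: a rotating shaft transmitting power at angular speed omega, so P = T·omega (SI units).
  A: P = 3377 × 65.07 = 219700 W = 219.7 kW
  B: P = 830.4 × 116.5 = 96740 W = 96.74 kW
219.7 kW > 96.74 kW, so A is larger.
Final answer: A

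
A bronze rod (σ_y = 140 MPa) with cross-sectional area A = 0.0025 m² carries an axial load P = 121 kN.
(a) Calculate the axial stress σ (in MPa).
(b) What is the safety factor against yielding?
(a) Axial stress σ = P/A. Convert P = 121 kN = 121000 N.
  σ = 121000 / 0.0025 = 4.84 × 10⁷ Pa = 48.4 MPa
(b) Safety factor SF = σ_y/σ = 140 / 48.4 = 2.893
Final answer: (a) σ = 48.4 MPa, (b) SF = 2.893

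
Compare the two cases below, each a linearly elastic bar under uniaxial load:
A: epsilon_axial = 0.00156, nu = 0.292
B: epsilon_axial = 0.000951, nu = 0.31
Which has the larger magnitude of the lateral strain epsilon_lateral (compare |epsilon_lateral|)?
Model: a linearly elastic bar under uniaxial load, so epsilon_lateral = -nu·epsilon_axial (SI units).
  A: epsilon_lateral = -(0.292 × 0.00156) = -0.0004555
  B: epsilon_lateral = -(0.31 × 0.000951) = -0.0002948
|epsilon_lateral|: A = 0.0004555, B = 0.0002948, so A is larger in magnitude.
Final answer: A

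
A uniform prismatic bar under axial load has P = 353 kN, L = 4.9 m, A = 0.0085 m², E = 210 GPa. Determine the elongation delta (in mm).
Model: a uniform prismatic bar under axial load, so delta = (P·L) / (A·E).
Convert to SI units:
  P = 353 kN = 353000 N
  E = 210 GPa = 2.1 × 10¹¹ Pa
Substitute:
  delta = (353000 × 4.9) / (0.0085 × (2.1 × 10¹¹))
  delta = 0.000969 m
Convert: delta = 0.000969 m = 0.969 mm
Final answer: delta = 0.969 mm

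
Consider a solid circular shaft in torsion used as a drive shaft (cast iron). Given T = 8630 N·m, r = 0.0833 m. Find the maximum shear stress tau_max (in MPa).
Model: a solid circular shaft in torsion, so tau_max = (2·T) / (π·r^3).
Substitute:
  tau_max = (2 × 8630) / (π × 0.0833^3)
  tau_max = 9.505 × 10⁶ Pa
Convert: tau_max = 9.505 × 10⁶ Pa = 9.505 MPa
Final answer: tau_max = 9.505 MPa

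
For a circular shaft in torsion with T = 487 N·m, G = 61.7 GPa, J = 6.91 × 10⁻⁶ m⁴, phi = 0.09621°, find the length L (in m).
Model: a circular shaft in torsion, so phi = (T·L) / (G·J).
Solve for L: L = (phi·G·J) / T.
Convert to SI units:
  G = 61.7 GPa = 6.17 × 10¹⁰ Pa
  phi = 0.09621° = 0.001679 rad
Substitute:
  L = (0.001679 × (6.17 × 10¹⁰) × (6.91 × 10⁻⁶)) / 487
  L = 1.47 m
Final answer: L = 1.47 m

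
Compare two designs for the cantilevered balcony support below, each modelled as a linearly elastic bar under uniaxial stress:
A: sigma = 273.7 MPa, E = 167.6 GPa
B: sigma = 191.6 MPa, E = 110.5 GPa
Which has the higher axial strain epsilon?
Model: a linearly elastic bar under uniaxial stress, so epsilon = sigma / E (SI units).
  A: epsilon = (2.737 × 10⁸) / (1.676 × 10¹¹) = 0.001633
  B: epsilon = (1.916 × 10⁸) / (1.105 × 10¹¹) = 0.001734
0.001734 > 0.001633, so B is larger.
Final answer: B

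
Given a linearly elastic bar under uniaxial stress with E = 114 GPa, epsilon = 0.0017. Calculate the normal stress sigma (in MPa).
Model: a linearly elastic bar under uniaxial stress, so sigma = E·epsilon.
Convert to SI units:
  E = 114 GPa = 1.14 × 10¹¹ Pa
Substitute:
  sigma = (1.14 × 10¹¹) × 0.0017
  sigma = 1.938 × 10⁸ Pa
Convert: sigma = 1.938 × 10⁸ Pa = 193.8 MPa
Final answer: sigma = 193.8 MPa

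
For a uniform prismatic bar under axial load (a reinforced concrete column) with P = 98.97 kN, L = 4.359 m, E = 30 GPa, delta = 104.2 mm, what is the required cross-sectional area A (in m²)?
Model: a uniform prismatic bar under axial load, so delta = (P·L) / (A·E).
Solve for A: A = (P·L) / (delta·E).
Convert to SI units:
  P = 98.97 kN = 98970 N
  E = 30 GPa = 3 × 10¹⁰ Pa
  delta = 104.2 mm = 0.1042 m
Substitute:
  A = (98970 × 4.359) / (0.1042 × (3 × 10¹⁰))
  A = 0.000138 m²
Final answer: A = 0.000138 m²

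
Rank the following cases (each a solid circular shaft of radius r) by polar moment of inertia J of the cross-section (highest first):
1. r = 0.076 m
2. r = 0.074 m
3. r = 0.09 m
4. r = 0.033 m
Model: a solid circular shaft of radius r, so J = (π·r^4) / 2 (SI units).
  Case 1: J = (π × 0.076^4) / 2 = 5.241 × 10⁻⁵ m⁴
  Case 2: J = (π × 0.074^4) / 2 = 4.71 × 10⁻⁵ m⁴
  Case 3: J = (π × 0.09^4) / 2 = 0.0001031 m⁴
  Case 4: J = (π × 0.033^4) / 2 = 1.863 × 10⁻⁶ m⁴
Ordering: 0.0001031 m⁴ (case 3) > 5.241 × 10⁻⁵ m⁴ (case 1) > 4.71 × 10⁻⁵ m⁴ (case 2) > 1.863 × 10⁻⁶ m⁴ (case 4)
Final answer: 3, 1, 2, 4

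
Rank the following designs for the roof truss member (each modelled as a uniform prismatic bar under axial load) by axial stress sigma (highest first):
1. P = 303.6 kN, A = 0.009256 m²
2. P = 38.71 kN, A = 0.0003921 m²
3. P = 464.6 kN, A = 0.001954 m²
Model: a uniform prismatic bar under axial load, so sigma = P / A (SI units).
  Case 1: sigma = 303600 / 0.009256 = 3.28 × 10⁷ Pa = 32.8 MPa
  Case 2: sigma = 38710 / 0.0003921 = 9.872 × 10⁷ Pa = 98.72 MPa
  Case 3: sigma = 464600 / 0.001954 = 2.378 × 10⁸ Pa = 237.8 MPa
Ordering: 237.8 MPa (case 3) > 98.72 MPa (case 2) > 32.8 MPa (case 1)
Final answer: 3, 2, 1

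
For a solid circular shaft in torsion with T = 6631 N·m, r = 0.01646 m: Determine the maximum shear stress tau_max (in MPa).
Model: a solid circular shaft in torsion, so tau_max = (2·T) / (π·r^3).
Substitute:
  tau_max = (2 × 6631) / (π × 0.01646^3)
  tau_max = 9.466 × 10⁸ Pa
Convert: tau_max = 9.466 × 10⁸ Pa = 946.6 MPa
Final answer: tau_max = 946.6 MPa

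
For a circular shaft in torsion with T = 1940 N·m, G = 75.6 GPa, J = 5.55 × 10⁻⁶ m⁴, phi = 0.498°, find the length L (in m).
Model: a circular shaft in torsion, so phi = (T·L) / (G·J).
Solve for L: L = (phi·G·J) / T.
Convert to SI units:
  G = 75.6 GPa = 7.56 × 10¹⁰ Pa
  phi = 0.498° = 0.008692 rad
Substitute:
  L = (0.008692 × (7.56 × 10¹⁰) × (5.55 × 10⁻⁶)) / 1940
  L = 1.88 m
Final answer: L = 1.88 m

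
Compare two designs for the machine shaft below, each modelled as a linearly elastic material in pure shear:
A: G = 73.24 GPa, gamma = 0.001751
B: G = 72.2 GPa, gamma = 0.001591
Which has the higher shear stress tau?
Model: a linearly elastic material in pure shear, so tau = G·gamma (SI units).
  A: tau = (7.324 × 10¹⁰) × 0.001751 = 1.282 × 10⁸ Pa = 128.2 MPa
  B: tau = (7.22 × 10¹⁰) × 0.001591 = 1.149 × 10⁸ Pa = 114.9 MPa
128.2 MPa > 114.9 MPa, so A is larger.
Final answer: A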